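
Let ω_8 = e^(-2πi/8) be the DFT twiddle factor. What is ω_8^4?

ω_8^4 = e^(-2πi·4/8)
= cos(-2π·4/8) + i·sin(-2π·4/8)
= cos(-8π/8) + i·sin(-8π/8)

ω_8^4 = cos(-8π/8) + i·sin(-8π/8) = -1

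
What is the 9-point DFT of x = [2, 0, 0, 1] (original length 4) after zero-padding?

Original 4-point DFT: [3, 2+1i, 1, 2-1i]
Zero-padded 9-point DFT provides frequency interpolation.

DFT_9([x, 0, ...]) = [3, 1.5000-0.8660i, 1.5000+0.8660i, 3, 1.5000-0.8660i, 1.5000+0.8660i, 3, 1.5000-0.8660i, 1.5000+0.8660i]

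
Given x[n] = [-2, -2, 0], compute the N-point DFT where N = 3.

X[k] = Σ(n=0 to 2) x[n] · ω_3^(nk)
where ω_3 = e^(-2πi/3)

Computing each X[k]:
X[0] = -4
X[1] = -1.0000+1.7321i
X[2] = -1.0000-1.7321i

X = [-4, -1.0000+1.7321i, -1.0000-1.7321i]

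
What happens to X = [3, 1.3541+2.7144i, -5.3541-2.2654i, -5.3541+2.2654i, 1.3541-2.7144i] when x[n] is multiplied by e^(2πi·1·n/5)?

Modulation property: DFT(ω_5^(-1n)·x[n]) = X[(k-1) mod 5], so circularly shift X by 1 positions.

X[k-1] = [1.3541-2.7144i, 3, 1.3541+2.7144i, -5.3541-2.2654i, -5.3541+2.2654i]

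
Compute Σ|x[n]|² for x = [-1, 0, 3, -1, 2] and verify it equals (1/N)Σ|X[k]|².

Time domain:
Σ|x[n]|² = |-1|² + |0|² + |3|² + |-1|² + |2|² = 15.0000

Frequency domain:
(1/5)Σ|X[k]|² = (1/5)(|3|² + |-2.0000-0.4490i|² + |-2.0000+4.9798i|² + |-2.0000-4.9798i|² + |-2.0000+0.4490i|²) = (1/5)·75.0000 = 15.0000

Both sides agree, confirming Parseval's theorem.

Σ|x[n]|² = (1/N)Σ|X[k]|² = 15.0000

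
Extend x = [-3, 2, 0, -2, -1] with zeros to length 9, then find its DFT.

Original 5-point DFT: [-4, -1.0729-4.0287i, -4.4271+0.1388i, -4.4271-0.1388i, -1.0729+4.0287i]
Zero-padded 9-point DFT provides frequency interpolation.

DFT_9([x, 0, ...]) = [-4, 0.4718+0.7885i, -2.4187-4.3445i, -5.5000-0.8660i, -4.0530+0.0632i, -4.0530-0.0632i, -5.5000+0.8660i, -2.4187+4.3445i, 0.4718-0.7885i]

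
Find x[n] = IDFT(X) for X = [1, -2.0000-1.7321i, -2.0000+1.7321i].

x[n] = (1/3) Σ(k=0 to 2) X[k] · e^(2πikn/3)

Computing each x[n]:
x[0] = -1
x[1] = 2
x[2] = 0

x = [-1, 2, 0]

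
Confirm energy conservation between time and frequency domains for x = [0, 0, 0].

Time domain:
Σ|x[n]|² = |0|² + |0|² + |0|² = 0.0000

Frequency domain:
(1/3)Σ|X[k]|² = (1/3)(|0|² + |0|² + |0|²) = (1/3)·0.0000 = 0.0000

Both sides agree, confirming Parseval's theorem.

Σ|x[n]|² = (1/N)Σ|X[k]|² = 0.0000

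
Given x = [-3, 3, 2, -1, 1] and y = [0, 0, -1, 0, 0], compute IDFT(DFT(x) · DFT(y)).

(x ⊛ y)[n] = Σ(m=0 to 4) x[m] · y[(n-m) mod 5]

Computing each output sample:
(x ⊛ y)[0] = 1
(x ⊛ y)[1] = -1
(x ⊛ y)[2] = 3
(x ⊛ y)[3] = -3
(x ⊛ y)[4] = -2

x ⊛ y = [1, -1, 3, -3, -2]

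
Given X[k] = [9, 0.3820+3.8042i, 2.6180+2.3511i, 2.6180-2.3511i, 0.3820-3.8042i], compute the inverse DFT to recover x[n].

x[n] = (1/5) Σ(k=0 to 4) X[k] · e^(2πikn/5)

Computing each x[n]:
x[0] = 3
x[1] = -1
x[2] = 2
x[3] = 2
x[4] = 3

x = [3, -1, 2, 2, 3]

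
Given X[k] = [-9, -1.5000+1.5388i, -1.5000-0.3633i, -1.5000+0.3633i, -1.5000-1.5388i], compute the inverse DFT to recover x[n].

x[n] = (1/5) Σ(k=0 to 4) X[k] · e^(2πikn/5)

Computing each x[n]:
x[0] = -3
x[1] = -2
x[2] = -2
x[3] = -1
x[4] = -1

x = [-3, -2, -2, -1, -1]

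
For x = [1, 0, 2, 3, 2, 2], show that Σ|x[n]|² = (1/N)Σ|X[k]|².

Time domain:
Σ|x[n]|² = |1|² + |0|² + |2|² + |3|² + |2|² + |2|² = 22.0000

Frequency domain:
(1/6)Σ|X[k]|² = (1/6)(|10|² + |-3.0000+1.7321i|² + |1.0000+1.7321i|² + |0|² + |1.0000-1.7321i|² + |-3.0000-1.7321i|²) = (1/6)·132.0000 = 22.0000

Both sides agree, confirming Parseval's theorem.

Σ|x[n]|² = (1/N)Σ|X[k]|² = 22.0000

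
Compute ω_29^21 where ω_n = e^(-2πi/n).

ω_29^21 = e^(-2πi·21/29)
= cos(-2π·21/29) + i·sin(-2π·21/29)
= cos(-42π/29) + i·sin(-42π/29)

ω_29^21 = cos(-42π/29) + i·sin(-42π/29) = -0.1618+0.9868i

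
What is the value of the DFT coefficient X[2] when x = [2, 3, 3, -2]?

X[2] = Σ(n=0 to 3) x[n] · ω_4^(2n) where ω_4 = e^(-2πi/4)
= (2)·ω_4^0 + (3)·ω_4^2 + (3)·ω_4^4 + (-2)·ω_4^6

X[2] = 4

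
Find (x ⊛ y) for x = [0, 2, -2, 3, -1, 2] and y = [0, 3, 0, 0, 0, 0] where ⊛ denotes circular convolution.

(x ⊛ y)[n] = Σ(m=0 to 5) x[m] · y[(n-m) mod 6]

Computing each output sample:
(x ⊛ y)[0] = 6
(x ⊛ y)[1] = 0
(x ⊛ y)[2] = 6
(x ⊛ y)[3] = -6
(x ⊛ y)[4] = 9
(x ⊛ y)[5] = -3

x ⊛ y = [6, 0, 6, -6, 9, -3]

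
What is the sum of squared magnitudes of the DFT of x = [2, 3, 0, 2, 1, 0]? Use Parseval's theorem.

Parseval: Σ|x[n]|² = (1/N)Σ|X[k]|², so Σ|X[k]|² = N·Σ|x[n]|² = 6·18.0000

Σ|X[k]|² = N·Σ|x[n]|² = 6·18.0000 = 108.0000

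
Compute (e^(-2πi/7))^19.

Since ω_7^7 = 1, powers reduce modulo 7.
19 mod 7 = 5
So ω_7^19 = ω_7^5 = e^(-2πi·5/7)

ω_7^19 = ω_7^5 = -0.2225+0.9749i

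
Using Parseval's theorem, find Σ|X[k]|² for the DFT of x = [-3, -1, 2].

Parseval: Σ|x[n]|² = (1/N)Σ|X[k]|², so Σ|X[k]|² = N·Σ|x[n]|² = 3·14.0000

Σ|X[k]|² = N·Σ|x[n]|² = 3·14.0000 = 42.0000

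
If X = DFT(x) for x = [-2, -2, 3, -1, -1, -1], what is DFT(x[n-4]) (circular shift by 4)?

Time shift by 4: X_shifted[k] = ω_6^(4k) · X[k]
Shifted x = [3, -1, -1, -1, -2, -2]

DFT(x[n-4]) = [-4, 4.0000-1.7321i, 5, 4, 5, 4.0000+1.7321i]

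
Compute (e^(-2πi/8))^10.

Since ω_8^8 = 1, powers reduce modulo 8.
10 mod 8 = 2
So ω_8^10 = ω_8^2 = e^(-2πi·2/8)

ω_8^10 = ω_8^2 = -1i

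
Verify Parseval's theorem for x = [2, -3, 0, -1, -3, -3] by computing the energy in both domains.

Time domain:
Σ|x[n]|² = |2|² + |-3|² + |0|² + |-1|² + |-3|² + |-3|² = 32.0000

Frequency domain:
(1/6)Σ|X[k]|² = (1/6)(|-8|² + |1.5000-2.5981i|² + |5.5000+2.5981i|² + |6|² + |5.5000-2.5981i|² + |1.5000+2.5981i|²) = (1/6)·192.0000 = 32.0000

Both sides agree, confirming Parseval's theorem.

Σ|x[n]|² = (1/N)Σ|X[k]|² = 32.0000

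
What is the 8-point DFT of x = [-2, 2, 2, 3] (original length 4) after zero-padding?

Original 4-point DFT: [5, -4+1i, -5, -4-1i]
Zero-padded 8-point DFT provides frequency interpolation.

DFT_8([x, 0, ...]) = [5, -2.7071-5.5355i, -4+1i, -1.2929-1.5355i, -5, -1.2929+1.5355i, -4-1i, -2.7071+5.5355i]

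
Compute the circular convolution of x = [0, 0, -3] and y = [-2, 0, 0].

(x ⊛ y)[n] = Σ(m=0 to 2) x[m] · y[(n-m) mod 3]

Computing each output sample:
(x ⊛ y)[0] = 0
(x ⊛ y)[1] = 0
(x ⊛ y)[2] = 6

x ⊛ y = [0, 0, 6]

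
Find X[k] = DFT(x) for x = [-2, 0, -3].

X[k] = Σ(n=0 to 2) x[n] · ω_3^(nk)
where ω_3 = e^(-2πi/3)

Computing each X[k]:
X[0] = -5
X[1] = -0.5000-2.5981i
X[2] = -0.5000+2.5981i

X = [-5, -0.5000-2.5981i, -0.5000+2.5981i]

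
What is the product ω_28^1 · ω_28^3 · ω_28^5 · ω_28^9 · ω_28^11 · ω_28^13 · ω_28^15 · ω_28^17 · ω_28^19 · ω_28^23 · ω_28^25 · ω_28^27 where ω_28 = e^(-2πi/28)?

The primitive 28th roots of unity are ω_28^k for k coprime to 28: k ∈ {1, 3, 5, 9, 11, 13, 15, 17, 19, 23, 25, 27}
Their product equals the constant term of the cyclotomic polynomial Φ_28(x) up to sign.
For n ≥ 3, the product of all primitive nth roots of unity is 1. (For n=1 it is 1; for n=2 it is -1.)

1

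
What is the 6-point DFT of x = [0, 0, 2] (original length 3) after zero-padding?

Original 3-point DFT: [2, -1.0000+1.7321i, -1.0000-1.7321i]
Zero-padded 6-point DFT provides frequency interpolation.

DFT_6([x, 0, ...]) = [2, -1.0000-1.7321i, -1.0000+1.7321i, 2, -1.0000-1.7321i, -1.0000+1.7321i]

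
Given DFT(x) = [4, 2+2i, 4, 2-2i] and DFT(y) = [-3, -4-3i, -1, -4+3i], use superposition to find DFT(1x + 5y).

By linearity: DFT(1x + 5y) = 1·DFT(x) + 5·DFT(y)
= 1·[4, 2+2i, 4, 2-2i] + 5·[-3, -4-3i, -1, -4+3i]

Computing element-wise:
Z[0] = 1·(4) + 5·(-3) = -11
Z[1] = 1·(2+2i) + 5·(-4-3i) = -18-13i
Z[2] = 1·(4) + 5·(-1) = -1
Z[3] = 1·(2-2i) + 5·(-4+3i) = -18+13i

DFT(1x + 5y) = 1·X + 5·Y = [-11, -18-13i, -1, -18+13i]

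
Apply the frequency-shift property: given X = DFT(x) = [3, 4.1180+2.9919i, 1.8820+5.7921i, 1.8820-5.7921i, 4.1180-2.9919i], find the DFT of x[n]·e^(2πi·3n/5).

Modulation property: DFT(ω_5^(-3n)·x[n]) = X[(k-3) mod 5], so circularly shift X by 3 positions.

X[k-3] = [1.8820+5.7921i, 1.8820-5.7921i, 4.1180-2.9919i, 3, 4.1180+2.9919i]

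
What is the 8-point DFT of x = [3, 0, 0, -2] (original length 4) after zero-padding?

Original 4-point DFT: [1, 3-2i, 5, 3+2i]
Zero-padded 8-point DFT provides frequency interpolation.

DFT_8([x, 0, ...]) = [1, 4.4142+1.4142i, 3-2i, 1.5858+1.4142i, 5, 1.5858-1.4142i, 3+2i, 4.4142-1.4142i]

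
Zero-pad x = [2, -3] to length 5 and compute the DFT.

Original 2-point DFT: [-1, 5]
Zero-padded 5-point DFT provides frequency interpolation.

DFT_5([x, 0, ...]) = [-1, 1.0729+2.8532i, 4.4271+1.7634i, 4.4271-1.7634i, 1.0729-2.8532i]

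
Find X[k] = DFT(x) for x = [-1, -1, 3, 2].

X[k] = Σ(n=0 to 3) x[n] · ω_4^(nk)
where ω_4 = e^(-2πi/4)

Computing each X[k]:
X[0] = 3
X[1] = -4+3i
X[2] = 1
X[3] = -4-3i

X = [3, -4+3i, 1, -4-3i]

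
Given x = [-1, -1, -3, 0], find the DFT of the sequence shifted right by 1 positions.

Time shift by 1: X_shifted[k] = ω_4^(1k) · X[k]
Shifted x = [0, -1, -1, -3]

DFT(x[n-1]) = [-5, 1-2i, 3, 1+2i]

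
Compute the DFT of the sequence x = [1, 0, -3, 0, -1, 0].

X[k] = Σ(n=0 to 5) x[n] · ω_6^(nk)
where ω_6 = e^(-2πi/6)

Computing each X[k]:
X[0] = -3
X[1] = 3.0000+1.7321i
X[2] = 3.0000-1.7321i
X[3] = -3
X[4] = 3.0000+1.7321i
X[5] = 3.0000-1.7321i

X = [-3, 3.0000+1.7321i, 3.0000-1.7321i, -3, 3.0000+1.7321i, 3.0000-1.7321i]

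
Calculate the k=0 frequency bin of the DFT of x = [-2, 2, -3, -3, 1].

X[0] = Σ(n=0 to 4) x[n] · ω_5^0 = Σ x[n]
= (-2) + (2) + (-3) + (-3) + (1)

X[0] = -5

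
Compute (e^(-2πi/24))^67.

Since ω_24^24 = 1, powers reduce modulo 24.
67 mod 24 = 19
So ω_24^67 = ω_24^19 = e^(-2πi·19/24)

ω_24^67 = ω_24^19 = 0.2588+0.9659i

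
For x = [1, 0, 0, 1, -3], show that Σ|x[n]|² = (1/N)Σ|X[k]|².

Time domain:
Σ|x[n]|² = |1|² + |0|² + |0|² + |1|² + |-3|² = 11.0000

Frequency domain:
(1/5)Σ|X[k]|² = (1/5)(|-1|² + |-0.7361-2.2654i|² + |3.7361-2.7144i|² + |3.7361+2.7144i|² + |-0.7361+2.2654i|²) = (1/5)·55.0000 = 11.0000

Both sides agree, confirming Parseval's theorem.

Σ|x[n]|² = (1/N)Σ|X[k]|² = 11.0000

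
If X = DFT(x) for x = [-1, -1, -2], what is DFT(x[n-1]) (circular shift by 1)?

Time shift by 1: X_shifted[k] = ω_3^(1k) · X[k]
Shifted x = [-2, -1, -1]

DFT(x[n-1]) = [-4, -1, -1]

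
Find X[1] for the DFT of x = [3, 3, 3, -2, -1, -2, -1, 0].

X[1] = Σ(n=0 to 7) x[n] · ω_8^(1n) where ω_8 = e^(-2πi/8)
= (3)·ω_8^0 + (3)·ω_8^1 + (3)·ω_8^2 + (-2)·ω_8^3 + (-1)·ω_8^4 + (-2)·ω_8^5 + (-1)·ω_8^6 + (0)·ω_8^7

X[1] = 8.9497-6.1213i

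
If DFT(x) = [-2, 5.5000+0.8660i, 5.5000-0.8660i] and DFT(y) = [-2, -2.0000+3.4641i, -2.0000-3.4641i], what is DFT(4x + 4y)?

By linearity: DFT(4x + 4y) = 4·DFT(x) + 4·DFT(y)
= 4·[-2, 5.5000+0.8660i, 5.5000-0.8660i] + 4·[-2, -2.0000+3.4641i, -2.0000-3.4641i]

Computing element-wise:
Z[0] = 4·(-2) + 4·(-2) = -16
Z[1] = 4·(5.5000+0.8660i) + 4·(-2.0000+3.4641i) = 14.0000+17.3204i
Z[2] = 4·(5.5000-0.8660i) + 4·(-2.0000-3.4641i) = 14.0000-17.3204i

DFT(4x + 4y) = 4·X + 4·Y = [-16, 14.0000+17.3204i, 14.0000-17.3204i]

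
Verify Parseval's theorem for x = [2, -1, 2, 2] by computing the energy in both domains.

Time domain:
Σ|x[n]|² = |2|² + |-1|² + |2|² + |2|² = 13.0000

Frequency domain:
(1/4)Σ|X[k]|² = (1/4)(|5|² + |3i|² + |3|² + |-3i|²) = (1/4)·52.0000 = 13.0000

Both sides agree, confirming Parseval's theorem.

Σ|x[n]|² = (1/N)Σ|X[k]|² = 13.0000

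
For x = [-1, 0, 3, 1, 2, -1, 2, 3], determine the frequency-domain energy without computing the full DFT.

Parseval: Σ|x[n]|² = (1/N)Σ|X[k]|², so Σ|X[k]|² = N·Σ|x[n]|² = 8·29.0000

Σ|X[k]|² = N·Σ|x[n]|² = 8·29.0000 = 232.0000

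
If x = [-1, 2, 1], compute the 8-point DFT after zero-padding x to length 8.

Original 3-point DFT: [2, -2.5000-0.8660i, -2.5000+0.8660i]
Zero-padded 8-point DFT provides frequency interpolation.

DFT_8([x, 0, ...]) = [2, 0.4142-2.4142i, -2-2i, -2.4142-0.4142i, -2, -2.4142+0.4142i, -2+2i, 0.4142+2.4142i]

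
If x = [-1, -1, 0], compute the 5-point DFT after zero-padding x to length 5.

Original 3-point DFT: [-2, -0.5000+0.8660i, -0.5000-0.8660i]
Zero-padded 5-point DFT provides frequency interpolation.

DFT_5([x, 0, ...]) = [-2, -1.3090+0.9511i, -0.1910+0.5878i, -0.1910-0.5878i, -1.3090-0.9511i]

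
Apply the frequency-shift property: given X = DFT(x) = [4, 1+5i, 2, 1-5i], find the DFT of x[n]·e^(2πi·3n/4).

Modulation property: DFT(ω_4^(-3n)·x[n]) = X[(k-3) mod 4], so circularly shift X by 3 positions.

X[k-3] = [1+5i, 2, 1-5i, 4]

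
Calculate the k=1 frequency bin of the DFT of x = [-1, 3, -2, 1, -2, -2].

X[1] = Σ(n=0 to 5) x[n] · ω_6^(1n) where ω_6 = e^(-2πi/6)
= (-1)·ω_6^0 + (3)·ω_6^1 + (-2)·ω_6^2 + (1)·ω_6^3 + (-2)·ω_6^4 + (-2)·ω_6^5

X[1] = 0.5000-4.3301i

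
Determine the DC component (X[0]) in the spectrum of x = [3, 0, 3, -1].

X[0] = Σ(n=0 to 3) x[n] · ω_4^0 = Σ x[n]
= (3) + (0) + (3) + (-1)

X[0] = 5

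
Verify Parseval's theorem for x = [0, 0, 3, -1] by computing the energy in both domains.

Time domain:
Σ|x[n]|² = |0|² + |0|² + |3|² + |-1|² = 10.0000

Frequency domain:
(1/4)Σ|X[k]|² = (1/4)(|2|² + |-3-1i|² + |4|² + |-3+1i|²) = (1/4)·40.0000 = 10.0000

Both sides agree, confirming Parseval's theorem.

Σ|x[n]|² = (1/N)Σ|X[k]|² = 10.0000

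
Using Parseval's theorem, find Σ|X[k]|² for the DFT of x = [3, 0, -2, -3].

Parseval: Σ|x[n]|² = (1/N)Σ|X[k]|², so Σ|X[k]|² = N·Σ|x[n]|² = 4·22.0000

Σ|X[k]|² = N·Σ|x[n]|² = 4·22.0000 = 88.0000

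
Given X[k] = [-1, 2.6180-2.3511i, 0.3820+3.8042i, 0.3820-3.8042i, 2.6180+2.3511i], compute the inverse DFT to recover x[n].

x[n] = (1/5) Σ(k=0 to 4) X[k] · e^(2πikn/5)

Computing each x[n]:
x[0] = 1
x[1] = 0
x[2] = 1
x[3] = -3
x[4] = 0

x = [1, 0, 1, -3, 0]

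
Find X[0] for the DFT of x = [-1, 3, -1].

X[0] = Σ(n=0 to 2) x[n] · ω_3^0 = Σ x[n]
= (-1) + (3) + (-1)

X[0] = 1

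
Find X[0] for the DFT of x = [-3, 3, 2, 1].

X[0] = Σ(n=0 to 3) x[n] · ω_4^0 = Σ x[n]
= (-3) + (3) + (2) + (1)

X[0] = 3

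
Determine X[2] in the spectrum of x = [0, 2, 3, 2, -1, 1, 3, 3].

X[2] = Σ(n=0 to 7) x[n] · ω_8^(2n) where ω_8 = e^(-2πi/8)
= (0)·ω_8^0 + (2)·ω_8^2 + (3)·ω_8^4 + (2)·ω_8^6 + (-1)·ω_8^8 + (1)·ω_8^10 + (3)·ω_8^12 + (3)·ω_8^14

X[2] = -7+2i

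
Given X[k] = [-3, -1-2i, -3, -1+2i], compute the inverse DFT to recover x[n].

x[n] = (1/4) Σ(k=0 to 3) X[k] · e^(2πikn/4)

Computing each x[n]:
x[0] = -2
x[1] = 1
x[2] = -1
x[3] = -1

x = [-2, 1, -1, -1]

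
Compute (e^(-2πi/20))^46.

Since ω_20^20 = 1, powers reduce modulo 20.
46 mod 20 = 6
So ω_20^46 = ω_20^6 = e^(-2πi·6/20)

ω_20^46 = ω_20^6 = -0.3090-0.9511i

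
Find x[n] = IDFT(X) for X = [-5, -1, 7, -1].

x[n] = (1/4) Σ(k=0 to 3) X[k] · e^(2πikn/4)

Computing each x[n]:
x[0] = 0
x[1] = -3
x[2] = 1
x[3] = -3

x = [0, -3, 1, -3]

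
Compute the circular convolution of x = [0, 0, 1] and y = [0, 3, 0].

(x ⊛ y)[n] = Σ(m=0 to 2) x[m] · y[(n-m) mod 3]

Computing each output sample:
(x ⊛ y)[0] = 3
(x ⊛ y)[1] = 0
(x ⊛ y)[2] = 0

x ⊛ y = [3, 0, 0]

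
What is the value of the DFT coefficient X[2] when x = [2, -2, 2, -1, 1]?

X[2] = Σ(n=0 to 4) x[n] · ω_5^(2n) where ω_5 = e^(-2πi/5)
= (2)·ω_5^0 + (-2)·ω_5^2 + (2)·ω_5^4 + (-1)·ω_5^6 + (1)·ω_5^8

X[2] = 3.1180+4.6165i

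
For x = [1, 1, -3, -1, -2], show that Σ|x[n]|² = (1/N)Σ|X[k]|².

Time domain:
Σ|x[n]|² = |1|² + |1|² + |-3|² + |-1|² + |-2|² = 16.0000

Frequency domain:
(1/5)Σ|X[k]|² = (1/5)(|-4|² + |3.9271-1.6776i|² + |0.5729-3.6655i|² + |0.5729+3.6655i|² + |3.9271+1.6776i|²) = (1/5)·80.0000 = 16.0000

Both sides agree, confirming Parseval's theorem.

Σ|x[n]|² = (1/N)Σ|X[k]|² = 16.0000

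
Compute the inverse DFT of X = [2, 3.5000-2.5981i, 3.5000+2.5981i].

x[n] = (1/3) Σ(k=0 to 2) X[k] · e^(2πikn/3)

Computing each x[n]:
x[0] = 3
x[1] = 1
x[2] = -2

x = [3, 1, -2]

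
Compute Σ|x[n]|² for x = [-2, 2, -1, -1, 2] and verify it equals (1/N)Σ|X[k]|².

Time domain:
Σ|x[n]|² = |-2|² + |2|² + |-1|² + |-1|² + |2|² = 14.0000

Frequency domain:
(1/5)Σ|X[k]|² = (1/5)(|0|² + |0.8541|² + |-5.8541|² + |-5.8541|² + |0.8541|²) = (1/5)·70.0000 = 14.0000

Both sides agree, confirming Parseval's theorem.

Σ|x[n]|² = (1/N)Σ|X[k]|² = 14.0000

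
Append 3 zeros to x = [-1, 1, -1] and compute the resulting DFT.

Original 3-point DFT: [-1, -1.0000-1.7321i, -1.0000+1.7321i]
Zero-padded 6-point DFT provides frequency interpolation.

DFT_6([x, 0, ...]) = [-1, 0, -1.0000-1.7321i, -3, -1.0000+1.7321i, 0]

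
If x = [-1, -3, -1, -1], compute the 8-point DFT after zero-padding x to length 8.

Original 4-point DFT: [-6, 2i, 2, -2i]
Zero-padded 8-point DFT provides frequency interpolation.

DFT_8([x, 0, ...]) = [-6, -2.4142+3.8284i, 2i, 0.4142+1.8284i, 2, 0.4142-1.8284i, -2i, -2.4142-3.8284i]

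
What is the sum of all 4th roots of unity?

Sum of all nth roots of unity equals 0 for n > 1 (geometric series with r ≠ 1).

0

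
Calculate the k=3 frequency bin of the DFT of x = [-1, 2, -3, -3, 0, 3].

X[3] = Σ(n=0 to 5) x[n] · ω_6^(3n) where ω_6 = e^(-2πi/6)
= (-1)·ω_6^0 + (2)·ω_6^3 + (-3)·ω_6^6 + (-3)·ω_6^9 + (0)·ω_6^12 + (3)·ω_6^15

X[3] = -6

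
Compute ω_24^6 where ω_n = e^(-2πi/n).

ω_24^6 = e^(-2πi·6/24)
= cos(-2π·6/24) + i·sin(-2π·6/24)
= cos(-12π/24) + i·sin(-12π/24)

ω_24^6 = cos(-12π/24) + i·sin(-12π/24) = -1i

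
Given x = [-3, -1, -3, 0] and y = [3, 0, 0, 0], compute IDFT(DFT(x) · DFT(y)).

(x ⊛ y)[n] = Σ(m=0 to 3) x[m] · y[(n-m) mod 4]

Computing each output sample:
(x ⊛ y)[0] = -9
(x ⊛ y)[1] = -3
(x ⊛ y)[2] = -9
(x ⊛ y)[3] = 0

x ⊛ y = [-9, -3, -9, 0]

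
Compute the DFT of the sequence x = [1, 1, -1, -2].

X[k] = Σ(n=0 to 3) x[n] · ω_4^(nk)
where ω_4 = e^(-2πi/4)

Computing each X[k]:
X[0] = -1
X[1] = 2-3i
X[2] = 1
X[3] = 2+3i

X = [-1, 2-3i, 1, 2+3i]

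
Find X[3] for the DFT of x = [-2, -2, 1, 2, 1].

X[3] = Σ(n=0 to 4) x[n] · ω_5^(3n) where ω_5 = e^(-2πi/5)
= (-2)·ω_5^0 + (-2)·ω_5^3 + (1)·ω_5^6 + (2)·ω_5^9 + (1)·ω_5^12

X[3] = -0.2639-0.8123i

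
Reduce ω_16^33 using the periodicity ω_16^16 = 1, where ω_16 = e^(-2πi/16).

Since ω_16^16 = 1, powers reduce modulo 16.
33 mod 16 = 1
So ω_16^33 = ω_16^1 = e^(-2πi·1/16)

ω_16^33 = ω_16^1 = 0.9239-0.3827i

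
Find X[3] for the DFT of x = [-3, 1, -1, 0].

X[3] = Σ(n=0 to 3) x[n] · ω_4^(3n) where ω_4 = e^(-2πi/4)
= (-3)·ω_4^0 + (1)·ω_4^3 + (-1)·ω_4^6 + (0)·ω_4^9

X[3] = -2+1i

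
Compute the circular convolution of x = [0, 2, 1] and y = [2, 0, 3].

(x ⊛ y)[n] = Σ(m=0 to 2) x[m] · y[(n-m) mod 3]

Computing each output sample:
(x ⊛ y)[0] = 6
(x ⊛ y)[1] = 7
(x ⊛ y)[2] = 2

x ⊛ y = [6, 7, 2]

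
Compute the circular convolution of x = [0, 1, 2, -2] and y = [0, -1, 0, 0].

(x ⊛ y)[n] = Σ(m=0 to 3) x[m] · y[(n-m) mod 4]

Computing each output sample:
(x ⊛ y)[0] = 2
(x ⊛ y)[1] = 0
(x ⊛ y)[2] = -1
(x ⊛ y)[3] = -2

x ⊛ y = [2, 0, -1, -2]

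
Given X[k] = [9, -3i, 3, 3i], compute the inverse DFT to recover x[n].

x[n] = (1/4) Σ(k=0 to 3) X[k] · e^(2πikn/4)

Computing each x[n]:
x[0] = 3
x[1] = 3
x[2] = 3
x[3] = 0

x = [3, 3, 3, 0]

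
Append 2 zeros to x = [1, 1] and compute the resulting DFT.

Original 2-point DFT: [2, 0]
Zero-padded 4-point DFT provides frequency interpolation.

DFT_4([x, 0, ...]) = [2, 1-1i, 0, 1+1i]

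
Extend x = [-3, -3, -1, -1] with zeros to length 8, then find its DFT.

Original 4-point DFT: [-8, -2+2i, 0, -2-2i]
Zero-padded 8-point DFT provides frequency interpolation.

DFT_8([x, 0, ...]) = [-8, -4.4142+3.8284i, -2+2i, -1.5858+1.8284i, 0, -1.5858-1.8284i, -2-2i, -4.4142-3.8284i]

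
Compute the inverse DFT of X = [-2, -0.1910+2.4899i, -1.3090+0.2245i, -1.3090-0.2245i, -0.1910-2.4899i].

x[n] = (1/5) Σ(k=0 to 4) X[k] · e^(2πikn/5)

Computing each x[n]:
x[0] = -1
x[1] = -1
x[2] = -1
x[3] = 0
x[4] = 1

x = [-1, -1, -1, 0, 1]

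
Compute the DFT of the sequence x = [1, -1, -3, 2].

X[k] = Σ(n=0 to 3) x[n] · ω_4^(nk)
where ω_4 = e^(-2πi/4)

Computing each X[k]:
X[0] = -1
X[1] = 4+3i
X[2] = -3
X[3] = 4-3i

X = [-1, 4+3i, -3, 4-3i]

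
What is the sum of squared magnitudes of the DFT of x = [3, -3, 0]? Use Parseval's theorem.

Parseval: Σ|x[n]|² = (1/N)Σ|X[k]|², so Σ|X[k]|² = N·Σ|x[n]|² = 3·18.0000

Σ|X[k]|² = N·Σ|x[n]|² = 3·18.0000 = 54.0000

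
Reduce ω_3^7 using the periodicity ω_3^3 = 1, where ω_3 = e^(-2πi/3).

Since ω_3^3 = 1, powers reduce modulo 3.
7 mod 3 = 1
So ω_3^7 = ω_3^1 = e^(-2πi·1/3)

ω_3^7 = ω_3^1 = -0.5000-0.8660i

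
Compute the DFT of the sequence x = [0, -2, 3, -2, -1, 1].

X[k] = Σ(n=0 to 5) x[n] · ω_6^(nk)
where ω_6 = e^(-2πi/6)

Computing each X[k]:
X[0] = -1
X[1] = 0.5000-0.8660i
X[2] = -2.5000+6.0622i
X[3] = 5
X[4] = -2.5000-6.0622i
X[5] = 0.5000+0.8660i

X = [-1, 0.5000-0.8660i, -2.5000+6.0622i, 5, -2.5000-6.0622i, 0.5000+0.8660i]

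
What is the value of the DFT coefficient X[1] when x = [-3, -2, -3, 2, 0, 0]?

X[1] = Σ(n=0 to 5) x[n] · ω_6^(1n) where ω_6 = e^(-2πi/6)
= (-3)·ω_6^0 + (-2)·ω_6^1 + (-3)·ω_6^2 + (2)·ω_6^3 + (0)·ω_6^4 + (0)·ω_6^5

X[1] = -4.5000+4.3301i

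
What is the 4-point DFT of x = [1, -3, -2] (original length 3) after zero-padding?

Original 3-point DFT: [-4, 3.5000+0.8660i, 3.5000-0.8660i]
Zero-padded 4-point DFT provides frequency interpolation.

DFT_4([x, 0, ...]) = [-4, 3+3i, 2, 3-3i]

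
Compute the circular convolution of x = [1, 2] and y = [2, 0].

(x ⊛ y)[n] = Σ(m=0 to 1) x[m] · y[(n-m) mod 2]

Computing each output sample:
(x ⊛ y)[0] = 2
(x ⊛ y)[1] = 4

x ⊛ y = [2, 4]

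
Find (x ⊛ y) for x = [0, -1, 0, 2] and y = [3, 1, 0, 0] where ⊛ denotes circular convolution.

(x ⊛ y)[n] = Σ(m=0 to 3) x[m] · y[(n-m) mod 4]

Computing each output sample:
(x ⊛ y)[0] = 2
(x ⊛ y)[1] = -3
(x ⊛ y)[2] = -1
(x ⊛ y)[3] = 6

x ⊛ y = [2, -3, -1, 6]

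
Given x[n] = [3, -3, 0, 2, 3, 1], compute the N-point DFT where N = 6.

X[k] = Σ(n=0 to 5) x[n] · ω_6^(nk)
where ω_6 = e^(-2πi/6)

Computing each X[k]:
X[0] = 6
X[1] = -1.5000+6.0622i
X[2] = 4.5000+0.8660i
X[3] = 6
X[4] = 4.5000-0.8660i
X[5] = -1.5000-6.0622i

X = [6, -1.5000+6.0622i, 4.5000+0.8660i, 6, 4.5000-0.8660i, -1.5000-6.0622i]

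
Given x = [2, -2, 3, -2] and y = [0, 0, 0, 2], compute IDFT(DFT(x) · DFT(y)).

(x ⊛ y)[n] = Σ(m=0 to 3) x[m] · y[(n-m) mod 4]

Computing each output sample:
(x ⊛ y)[0] = -4
(x ⊛ y)[1] = 6
(x ⊛ y)[2] = -4
(x ⊛ y)[3] = 4

x ⊛ y = [-4, 6, -4, 4]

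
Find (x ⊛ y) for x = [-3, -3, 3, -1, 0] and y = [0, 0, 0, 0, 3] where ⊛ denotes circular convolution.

(x ⊛ y)[n] = Σ(m=0 to 4) x[m] · y[(n-m) mod 5]

Computing each output sample:
(x ⊛ y)[0] = -9
(x ⊛ y)[1] = 9
(x ⊛ y)[2] = -3
(x ⊛ y)[3] = 0
(x ⊛ y)[4] = -9

x ⊛ y = [-9, 9, -3, 0, -9]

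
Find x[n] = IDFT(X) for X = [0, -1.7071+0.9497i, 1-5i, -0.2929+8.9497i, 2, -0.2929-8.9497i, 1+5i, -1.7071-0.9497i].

x[n] = (1/8) Σ(k=0 to 7) X[k] · e^(2πikn/8)

Computing each x[n]:
x[0] = 0
x[1] = -1
x[2] = 2
x[3] = -3
x[4] = 1
x[5] = 3
x[6] = -2
x[7] = 0

x = [0, -1, 2, -3, 1, 3, -2, 0]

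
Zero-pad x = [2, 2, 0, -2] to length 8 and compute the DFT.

Original 4-point DFT: [2, 2-4i, 2, 2+4i]
Zero-padded 8-point DFT provides frequency interpolation.

DFT_8([x, 0, ...]) = [2, 4.8284, 2-4i, -0.8284, 2, -0.8284, 2+4i, 4.8284]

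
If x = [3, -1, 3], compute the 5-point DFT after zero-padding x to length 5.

Original 3-point DFT: [5, 2.0000+3.4641i, 2.0000-3.4641i]
Zero-padded 5-point DFT provides frequency interpolation.

DFT_5([x, 0, ...]) = [5, 0.2639-0.8123i, 4.7361+3.4410i, 4.7361-3.4410i, 0.2639+0.8123i]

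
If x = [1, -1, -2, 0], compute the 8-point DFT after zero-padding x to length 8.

Original 4-point DFT: [-2, 3+1i, 0, 3-1i]
Zero-padded 8-point DFT provides frequency interpolation.

DFT_8([x, 0, ...]) = [-2, 0.2929+2.7071i, 3+1i, 1.7071-1.2929i, 0, 1.7071+1.2929i, 3-1i, 0.2929-2.7071i]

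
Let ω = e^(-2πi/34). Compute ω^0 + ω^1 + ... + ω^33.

Sum of all nth roots of unity equals 0 for n > 1 (geometric series with r ≠ 1).

0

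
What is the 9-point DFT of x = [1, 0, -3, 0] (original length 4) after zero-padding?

Original 4-point DFT: [-2, 4, -2, 4]
Zero-padded 9-point DFT provides frequency interpolation.

DFT_9([x, 0, ...]) = [-2, 0.4791+2.9544i, 3.8191+1.0261i, 2.5000-2.5981i, -1.2981-1.9284i, -1.2981+1.9284i, 2.5000+2.5981i, 3.8191-1.0261i, 0.4791-2.9544i]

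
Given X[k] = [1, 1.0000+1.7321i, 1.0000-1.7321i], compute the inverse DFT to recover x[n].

x[n] = (1/3) Σ(k=0 to 2) X[k] · e^(2πikn/3)

Computing each x[n]:
x[0] = 1
x[1] = -1
x[2] = 1

x = [1, -1, 1]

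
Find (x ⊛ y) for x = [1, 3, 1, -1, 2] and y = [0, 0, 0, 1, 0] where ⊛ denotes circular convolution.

(x ⊛ y)[n] = Σ(m=0 to 4) x[m] · y[(n-m) mod 5]

Computing each output sample:
(x ⊛ y)[0] = 1
(x ⊛ y)[1] = -1
(x ⊛ y)[2] = 2
(x ⊛ y)[3] = 1
(x ⊛ y)[4] = 3

x ⊛ y = [1, -1, 2, 1, 3]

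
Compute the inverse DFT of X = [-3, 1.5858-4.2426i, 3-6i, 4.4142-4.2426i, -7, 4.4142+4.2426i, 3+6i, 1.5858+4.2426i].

x[n] = (1/8) Σ(k=0 to 7) X[k] · e^(2πikn/8)

Computing each x[n]:
x[0] = 1
x[1] = 3
x[2] = -2
x[3] = 1
x[4] = -2
x[5] = 1
x[6] = -2
x[7] = -3

x = [1, 3, -2, 1, -2, 1, -2, -3]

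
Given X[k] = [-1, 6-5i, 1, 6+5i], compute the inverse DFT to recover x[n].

x[n] = (1/4) Σ(k=0 to 3) X[k] · e^(2πikn/4)

Computing each x[n]:
x[0] = 3
x[1] = 2
x[2] = -3
x[3] = -3

x = [3, 2, -3, -3]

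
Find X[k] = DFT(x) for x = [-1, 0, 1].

X[k] = Σ(n=0 to 2) x[n] · ω_3^(nk)
where ω_3 = e^(-2πi/3)

Computing each X[k]:
X[0] = 0
X[1] = -1.5000+0.8660i
X[2] = -1.5000-0.8660i

X = [0, -1.5000+0.8660i, -1.5000-0.8660i]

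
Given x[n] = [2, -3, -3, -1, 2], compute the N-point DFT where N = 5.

X[k] = Σ(n=0 to 4) x[n] · ω_5^(nk)
where ω_5 = e^(-2πi/5)

Computing each X[k]:
X[0] = -3
X[1] = 4.9271+5.9309i
X[2] = 1.5729+1.0368i
X[3] = 1.5729-1.0368i
X[4] = 4.9271-5.9309i

X = [-3, 4.9271+5.9309i, 1.5729+1.0368i, 1.5729-1.0368i, 4.9271-5.9309i]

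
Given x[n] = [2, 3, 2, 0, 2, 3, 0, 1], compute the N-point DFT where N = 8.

X[k] = Σ(n=0 to 7) x[n] · ω_8^(nk)
where ω_8 = e^(-2πi/8)

Computing each X[k]:
X[0] = 13
X[1] = 0.7071-1.2929i
X[2] = 2-5i
X[3] = -0.7071+2.7071i
X[4] = -1
X[5] = -0.7071-2.7071i
X[6] = 2+5i
X[7] = 0.7071+1.2929i

X = [13, 0.7071-1.2929i, 2-5i, -0.7071+2.7071i, -1, -0.7071-2.7071i, 2+5i, 0.7071+1.2929i]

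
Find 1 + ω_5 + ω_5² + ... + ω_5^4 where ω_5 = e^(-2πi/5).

Sum of all nth roots of unity equals 0 for n > 1 (geometric series with r ≠ 1).

0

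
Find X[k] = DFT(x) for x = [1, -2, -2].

X[k] = Σ(n=0 to 2) x[n] · ω_3^(nk)
where ω_3 = e^(-2πi/3)

Computing each X[k]:
X[0] = -3
X[1] = 3
X[2] = 3

X = [-3, 3, 3]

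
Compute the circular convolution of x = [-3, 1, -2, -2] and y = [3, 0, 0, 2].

(x ⊛ y)[n] = Σ(m=0 to 3) x[m] · y[(n-m) mod 4]

Computing each output sample:
(x ⊛ y)[0] = -7
(x ⊛ y)[1] = -1
(x ⊛ y)[2] = -10
(x ⊛ y)[3] = -12

x ⊛ y = [-7, -1, -10, -12]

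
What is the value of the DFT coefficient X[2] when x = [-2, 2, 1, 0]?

X[2] = Σ(n=0 to 3) x[n] · ω_4^(2n) where ω_4 = e^(-2πi/4)
= (-2)·ω_4^0 + (2)·ω_4^2 + (1)·ω_4^4 + (0)·ω_4^6

X[2] = -3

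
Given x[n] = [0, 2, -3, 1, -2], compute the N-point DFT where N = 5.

X[k] = Σ(n=0 to 4) x[n] · ω_5^(nk)
where ω_5 = e^(-2πi/5)

Computing each X[k]:
X[0] = -2
X[1] = 1.6180-1.4531i
X[2] = -0.6180-6.1554i
X[3] = -0.6180+6.1554i
X[4] = 1.6180+1.4531i

X = [-2, 1.6180-1.4531i, -0.6180-6.1554i, -0.6180+6.1554i, 1.6180+1.4531i]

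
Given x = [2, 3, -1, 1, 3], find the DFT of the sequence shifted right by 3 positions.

Time shift by 3: X_shifted[k] = ω_5^(3k) · X[k]
Shifted x = [-1, 1, 3, 2, 3]

DFT(x[n-3]) = [8, -3.8090+1.3143i, -2.6910+2.1266i, -2.6910-2.1266i, -3.8090-1.3143i]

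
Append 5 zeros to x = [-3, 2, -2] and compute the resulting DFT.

Original 3-point DFT: [-3, -3.0000-3.4641i, -3.0000+3.4641i]
Zero-padded 8-point DFT provides frequency interpolation.

DFT_8([x, 0, ...]) = [-3, -1.5858+0.5858i, -1-2i, -4.4142-3.4142i, -7, -4.4142+3.4142i, -1+2i, -1.5858-0.5858i]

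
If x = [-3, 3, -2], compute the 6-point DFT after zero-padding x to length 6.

Original 3-point DFT: [-2, -3.5000-4.3301i, -3.5000+4.3301i]
Zero-padded 6-point DFT provides frequency interpolation.

DFT_6([x, 0, ...]) = [-2, -0.5000-0.8660i, -3.5000-4.3301i, -8, -3.5000+4.3301i, -0.5000+0.8660i]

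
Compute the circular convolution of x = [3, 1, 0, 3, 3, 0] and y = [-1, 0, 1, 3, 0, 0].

(x ⊛ y)[n] = Σ(m=0 to 5) x[m] · y[(n-m) mod 6]

Computing each output sample:
(x ⊛ y)[0] = 9
(x ⊛ y)[1] = 8
(x ⊛ y)[2] = 3
(x ⊛ y)[3] = 7
(x ⊛ y)[4] = 0
(x ⊛ y)[5] = 3

x ⊛ y = [9, 8, 3, 7, 0, 3]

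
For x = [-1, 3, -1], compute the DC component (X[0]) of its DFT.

X[0] = Σ(n=0 to 2) x[n] · ω_3^0 = Σ x[n]
= (-1) + (3) + (-1)

X[0] = 1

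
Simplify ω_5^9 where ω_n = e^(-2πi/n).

Since ω_5^5 = 1, powers reduce modulo 5.
9 mod 5 = 4
So ω_5^9 = ω_5^4 = e^(-2πi·4/5)

ω_5^9 = ω_5^4 = 0.3090+0.9511i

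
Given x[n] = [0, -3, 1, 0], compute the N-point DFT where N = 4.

X[k] = Σ(n=0 to 3) x[n] · ω_4^(nk)
where ω_4 = e^(-2πi/4)

Computing each X[k]:
X[0] = -2
X[1] = -1+3i
X[2] = 4
X[3] = -1-3i

X = [-2, -1+3i, 4, -1-3i]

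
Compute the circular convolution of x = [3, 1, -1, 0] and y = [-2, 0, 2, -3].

(x ⊛ y)[n] = Σ(m=0 to 3) x[m] · y[(n-m) mod 4]

Computing each output sample:
(x ⊛ y)[0] = -11
(x ⊛ y)[1] = 1
(x ⊛ y)[2] = 8
(x ⊛ y)[3] = -7

x ⊛ y = [-11, 1, 8, -7]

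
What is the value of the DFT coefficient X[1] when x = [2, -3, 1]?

X[1] = Σ(n=0 to 2) x[n] · ω_3^(1n) where ω_3 = e^(-2πi/3)
= (2)·ω_3^0 + (-3)·ω_3^1 + (1)·ω_3^2

X[1] = 3.0000+3.4641i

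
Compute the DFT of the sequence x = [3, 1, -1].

X[k] = Σ(n=0 to 2) x[n] · ω_3^(nk)
where ω_3 = e^(-2πi/3)

Computing each X[k]:
X[0] = 3
X[1] = 3.0000-1.7321i
X[2] = 3.0000+1.7321i

X = [3, 3.0000-1.7321i, 3.0000+1.7321i]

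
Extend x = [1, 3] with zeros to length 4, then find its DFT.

Original 2-point DFT: [4, -2]
Zero-padded 4-point DFT provides frequency interpolation.

DFT_4([x, 0, ...]) = [4, 1-3i, -2, 1+3i]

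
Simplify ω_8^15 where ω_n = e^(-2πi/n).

Since ω_8^8 = 1, powers reduce modulo 8.
15 mod 8 = 7
So ω_8^15 = ω_8^7 = e^(-2πi·7/8)

ω_8^15 = ω_8^7 = 0.7071+0.7071i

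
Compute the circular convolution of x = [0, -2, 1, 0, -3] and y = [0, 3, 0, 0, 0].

(x ⊛ y)[n] = Σ(m=0 to 4) x[m] · y[(n-m) mod 5]

Computing each output sample:
(x ⊛ y)[0] = -9
(x ⊛ y)[1] = 0
(x ⊛ y)[2] = -6
(x ⊛ y)[3] = 3
(x ⊛ y)[4] = 0

x ⊛ y = [-9, 0, -6, 3, 0]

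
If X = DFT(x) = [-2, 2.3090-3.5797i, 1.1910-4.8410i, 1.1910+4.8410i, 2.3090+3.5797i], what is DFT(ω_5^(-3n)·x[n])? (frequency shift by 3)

Modulation property: DFT(ω_5^(-3n)·x[n]) = X[(k-3) mod 5], so circularly shift X by 3 positions.

X[k-3] = [1.1910-4.8410i, 1.1910+4.8410i, 2.3090+3.5797i, -2, 2.3090-3.5797i]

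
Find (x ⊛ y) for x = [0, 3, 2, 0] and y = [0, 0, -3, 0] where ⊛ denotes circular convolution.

(x ⊛ y)[n] = Σ(m=0 to 3) x[m] · y[(n-m) mod 4]

Computing each output sample:
(x ⊛ y)[0] = -6
(x ⊛ y)[1] = 0
(x ⊛ y)[2] = 0
(x ⊛ y)[3] = -9

x ⊛ y = [-6, 0, 0, -9]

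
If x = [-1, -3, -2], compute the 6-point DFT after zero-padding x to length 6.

Original 3-point DFT: [-6, 1.5000+0.8660i, 1.5000-0.8660i]
Zero-padded 6-point DFT provides frequency interpolation.

DFT_6([x, 0, ...]) = [-6, -1.5000+4.3301i, 1.5000+0.8660i, 0, 1.5000-0.8660i, -1.5000-4.3301i]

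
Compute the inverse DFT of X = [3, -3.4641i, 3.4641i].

x[n] = (1/3) Σ(k=0 to 2) X[k] · e^(2πikn/3)

Computing each x[n]:
x[0] = 1
x[1] = 3
x[2] = -1

x = [1, 3, -1]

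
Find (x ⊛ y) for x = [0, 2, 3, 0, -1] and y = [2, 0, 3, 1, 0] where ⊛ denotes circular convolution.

(x ⊛ y)[n] = Σ(m=0 to 4) x[m] · y[(n-m) mod 5]

Computing each output sample:
(x ⊛ y)[0] = 3
(x ⊛ y)[1] = 1
(x ⊛ y)[2] = 5
(x ⊛ y)[3] = 6
(x ⊛ y)[4] = 9

x ⊛ y = [3, 1, 5, 6, 9]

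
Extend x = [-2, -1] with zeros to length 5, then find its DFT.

Original 2-point DFT: [-3, -1]
Zero-padded 5-point DFT provides frequency interpolation.

DFT_5([x, 0, ...]) = [-3, -2.3090+0.9511i, -1.1910+0.5878i, -1.1910-0.5878i, -2.3090-0.9511i]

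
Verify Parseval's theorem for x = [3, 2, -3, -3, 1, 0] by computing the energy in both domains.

Time domain:
Σ|x[n]|² = |3|² + |2|² + |-3|² + |-3|² + |1|² + |0|² = 32.0000

Frequency domain:
(1/6)Σ|X[k]|² = (1/6)(|0|² + |8.0000+1.7321i|² + |-5.1962i|² + |2|² + |5.1962i|² + |8.0000-1.7321i|²) = (1/6)·192.0000 = 32.0000

Both sides agree, confirming Parseval's theorem.

Σ|x[n]|² = (1/N)Σ|X[k]|² = 32.0000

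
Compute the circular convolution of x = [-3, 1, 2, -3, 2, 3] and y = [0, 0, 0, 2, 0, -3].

(x ⊛ y)[n] = Σ(m=0 to 5) x[m] · y[(n-m) mod 6]

Computing each output sample:
(x ⊛ y)[0] = -9
(x ⊛ y)[1] = -2
(x ⊛ y)[2] = 15
(x ⊛ y)[3] = -12
(x ⊛ y)[4] = -7
(x ⊛ y)[5] = 13

x ⊛ y = [-9, -2, 15, -12, -7, 13]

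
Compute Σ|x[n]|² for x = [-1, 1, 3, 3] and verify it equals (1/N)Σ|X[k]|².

Time domain:
Σ|x[n]|² = |-1|² + |1|² + |3|² + |3|² = 20.0000

Frequency domain:
(1/4)Σ|X[k]|² = (1/4)(|6|² + |-4+2i|² + |-2|² + |-4-2i|²) = (1/4)·80.0000 = 20.0000

Both sides agree, confirming Parseval's theorem.

Σ|x[n]|² = (1/N)Σ|X[k]|² = 20.0000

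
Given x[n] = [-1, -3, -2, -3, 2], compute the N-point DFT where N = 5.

X[k] = Σ(n=0 to 4) x[n] · ω_5^(nk)
where ω_5 = e^(-2πi/5)

Computing each X[k]:
X[0] = -7
X[1] = 2.7361+4.1675i
X[2] = -1.7361+3.8900i
X[3] = -1.7361-3.8900i
X[4] = 2.7361-4.1675i

X = [-7, 2.7361+4.1675i, -1.7361+3.8900i, -1.7361-3.8900i, 2.7361-4.1675i]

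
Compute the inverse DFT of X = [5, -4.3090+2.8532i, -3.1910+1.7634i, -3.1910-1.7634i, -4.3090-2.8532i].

x[n] = (1/5) Σ(k=0 to 4) X[k] · e^(2πikn/5)

Computing each x[n]:
x[0] = -2
x[1] = 0
x[2] = 2
x[3] = 2
x[4] = 3

x = [-2, 0, 2, 2, 3]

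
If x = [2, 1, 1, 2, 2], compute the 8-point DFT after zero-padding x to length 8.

Original 5-point DFT: [8, 0.5000+1.5388i, 0.5000-0.3633i, 0.5000+0.3633i, 0.5000-1.5388i]
Zero-padded 8-point DFT provides frequency interpolation.

DFT_8([x, 0, ...]) = [8, -0.7071-3.1213i, 3+1i, 0.7071-1.1213i, 2, 0.7071+1.1213i, 3-1i, -0.7071+3.1213i]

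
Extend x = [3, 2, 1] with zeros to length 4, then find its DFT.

Original 3-point DFT: [6, 1.5000-0.8660i, 1.5000+0.8660i]
Zero-padded 4-point DFT provides frequency interpolation.

DFT_4([x, 0, ...]) = [6, 2-2i, 2, 2+2i]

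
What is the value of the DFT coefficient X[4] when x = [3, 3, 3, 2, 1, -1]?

X[4] = Σ(n=0 to 5) x[n] · ω_6^(4n) where ω_6 = e^(-2πi/6)
= (3)·ω_6^0 + (3)·ω_6^4 + (3)·ω_6^8 + (2)·ω_6^12 + (1)·ω_6^16 + (-1)·ω_6^20

X[4] = 2.0000+1.7321i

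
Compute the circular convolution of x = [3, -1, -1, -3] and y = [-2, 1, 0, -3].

(x ⊛ y)[n] = Σ(m=0 to 3) x[m] · y[(n-m) mod 4]

Computing each output sample:
(x ⊛ y)[0] = -6
(x ⊛ y)[1] = 8
(x ⊛ y)[2] = 10
(x ⊛ y)[3] = -4

x ⊛ y = [-6, 8, 10, -4]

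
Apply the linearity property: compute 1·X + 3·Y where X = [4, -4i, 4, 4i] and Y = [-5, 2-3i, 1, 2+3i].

By linearity: DFT(1x + 3y) = 1·DFT(x) + 3·DFT(y)
= 1·[4, -4i, 4, 4i] + 3·[-5, 2-3i, 1, 2+3i]

Computing element-wise:
Z[0] = 1·(4) + 3·(-5) = -11
Z[1] = 1·(-4i) + 3·(2-3i) = 6-13i
Z[2] = 1·(4) + 3·(1) = 7
Z[3] = 1·(4i) + 3·(2+3i) = 6+13i

DFT(1x + 3y) = 1·X + 3·Y = [-11, 6-13i, 7, 6+13i]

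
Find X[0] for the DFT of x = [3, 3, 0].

X[0] = Σ(n=0 to 2) x[n] · ω_3^0 = Σ x[n]
= (3) + (3) + (0)

X[0] = 6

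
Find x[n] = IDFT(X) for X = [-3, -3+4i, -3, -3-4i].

x[n] = (1/4) Σ(k=0 to 3) X[k] · e^(2πikn/4)

Computing each x[n]:
x[0] = -3
x[1] = -2
x[2] = 0
x[3] = 2

x = [-3, -2, 0, 2]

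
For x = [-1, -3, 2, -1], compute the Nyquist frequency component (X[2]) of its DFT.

X[2] = Σ(n=0 to 3) x[n] · ω_4^(2n) where ω_4 = e^(-2πi/4)
= (-1)·ω_4^0 + (-3)·ω_4^2 + (2)·ω_4^4 + (-1)·ω_4^6

X[2] = 5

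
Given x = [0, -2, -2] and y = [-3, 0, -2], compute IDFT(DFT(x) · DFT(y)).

(x ⊛ y)[n] = Σ(m=0 to 2) x[m] · y[(n-m) mod 3]

Computing each output sample:
(x ⊛ y)[0] = 4
(x ⊛ y)[1] = 10
(x ⊛ y)[2] = 6

x ⊛ y = [4, 10, 6]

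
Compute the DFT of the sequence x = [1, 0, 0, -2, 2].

X[k] = Σ(n=0 to 4) x[n] · ω_5^(nk)
where ω_5 = e^(-2πi/5)

Computing each X[k]:
X[0] = 1
X[1] = 3.2361+0.7265i
X[2] = -1.2361+3.0777i
X[3] = -1.2361-3.0777i
X[4] = 3.2361-0.7265i

X = [1, 3.2361+0.7265i, -1.2361+3.0777i, -1.2361-3.0777i, 3.2361-0.7265i]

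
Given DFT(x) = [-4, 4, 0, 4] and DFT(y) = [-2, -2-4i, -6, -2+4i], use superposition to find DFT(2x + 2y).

By linearity: DFT(2x + 2y) = 2·DFT(x) + 2·DFT(y)
= 2·[-4, 4, 0, 4] + 2·[-2, -2-4i, -6, -2+4i]

Computing element-wise:
Z[0] = 2·(-4) + 2·(-2) = -12
Z[1] = 2·(4) + 2·(-2-4i) = 4-8i
Z[2] = 2·(0) + 2·(-6) = -12
Z[3] = 2·(4) + 2·(-2+4i) = 4+8i

DFT(2x + 2y) = 2·X + 2·Y = [-12, 4-8i, -12, 4+8i]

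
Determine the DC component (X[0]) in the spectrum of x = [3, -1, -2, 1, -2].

X[0] = Σ(n=0 to 4) x[n] · ω_5^0 = Σ x[n]
= (3) + (-1) + (-2) + (1) + (-2)

X[0] = -1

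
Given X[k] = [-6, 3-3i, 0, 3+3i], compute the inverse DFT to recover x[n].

x[n] = (1/4) Σ(k=0 to 3) X[k] · e^(2πikn/4)

Computing each x[n]:
x[0] = 0
x[1] = 0
x[2] = -3
x[3] = -3

x = [0, 0, -3, -3]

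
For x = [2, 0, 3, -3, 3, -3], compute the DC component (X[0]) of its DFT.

X[0] = Σ(n=0 to 5) x[n] · ω_6^0 = Σ x[n]
= (2) + (0) + (3) + (-3) + (3) + (-3)

X[0] = 2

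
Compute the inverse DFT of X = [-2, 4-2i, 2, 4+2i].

x[n] = (1/4) Σ(k=0 to 3) X[k] · e^(2πikn/4)

Computing each x[n]:
x[0] = 2
x[1] = 0
x[2] = -2
x[3] = -2

x = [2, 0, -2, -2]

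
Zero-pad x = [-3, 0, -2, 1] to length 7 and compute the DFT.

Original 4-point DFT: [-4, -1+1i, -6, -1-1i]
Zero-padded 7-point DFT provides frequency interpolation.

DFT_7([x, 0, ...]) = [-4, -3.4559+1.5160i, -0.5746-0.0859i, -4.4695-2.5386i, -4.4695+2.5386i, -0.5746+0.0859i, -3.4559-1.5160i]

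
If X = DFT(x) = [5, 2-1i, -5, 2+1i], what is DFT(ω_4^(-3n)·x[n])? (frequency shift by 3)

Modulation property: DFT(ω_4^(-3n)·x[n]) = X[(k-3) mod 4], so circularly shift X by 3 positions.

X[k-3] = [2-1i, -5, 2+1i, 5]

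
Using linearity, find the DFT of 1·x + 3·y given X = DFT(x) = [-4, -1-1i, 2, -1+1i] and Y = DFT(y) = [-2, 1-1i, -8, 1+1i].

By linearity: DFT(1x + 3y) = 1·DFT(x) + 3·DFT(y)
= 1·[-4, -1-1i, 2, -1+1i] + 3·[-2, 1-1i, -8, 1+1i]

Computing element-wise:
Z[0] = 1·(-4) + 3·(-2) = -10
Z[1] = 1·(-1-1i) + 3·(1-1i) = 2-4i
Z[2] = 1·(2) + 3·(-8) = -22
Z[3] = 1·(-1+1i) + 3·(1+1i) = 2+4i

DFT(1x + 3y) = 1·X + 3·Y = [-10, 2-4i, -22, 2+4i]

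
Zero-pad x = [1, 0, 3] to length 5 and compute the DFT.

Original 3-point DFT: [4, -0.5000+2.5981i, -0.5000-2.5981i]
Zero-padded 5-point DFT provides frequency interpolation.

DFT_5([x, 0, ...]) = [4, -1.4271-1.7634i, 1.9271+2.8532i, 1.9271-2.8532i, -1.4271+1.7634i]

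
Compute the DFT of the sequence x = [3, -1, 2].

X[k] = Σ(n=0 to 2) x[n] · ω_3^(nk)
where ω_3 = e^(-2πi/3)

Computing each X[k]:
X[0] = 4
X[1] = 2.5000+2.5981i
X[2] = 2.5000-2.5981i

X = [4, 2.5000+2.5981i, 2.5000-2.5981i]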